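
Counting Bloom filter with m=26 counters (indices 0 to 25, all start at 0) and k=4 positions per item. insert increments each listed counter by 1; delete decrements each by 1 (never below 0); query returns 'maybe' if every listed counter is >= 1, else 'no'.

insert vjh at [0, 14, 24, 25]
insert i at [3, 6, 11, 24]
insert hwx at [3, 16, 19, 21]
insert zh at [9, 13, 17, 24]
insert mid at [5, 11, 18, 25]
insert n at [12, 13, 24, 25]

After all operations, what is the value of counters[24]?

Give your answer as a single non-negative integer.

Step 1: insert vjh at [0, 14, 24, 25] -> counters=[1,0,0,0,0,0,0,0,0,0,0,0,0,0,1,0,0,0,0,0,0,0,0,0,1,1]
Step 2: insert i at [3, 6, 11, 24] -> counters=[1,0,0,1,0,0,1,0,0,0,0,1,0,0,1,0,0,0,0,0,0,0,0,0,2,1]
Step 3: insert hwx at [3, 16, 19, 21] -> counters=[1,0,0,2,0,0,1,0,0,0,0,1,0,0,1,0,1,0,0,1,0,1,0,0,2,1]
Step 4: insert zh at [9, 13, 17, 24] -> counters=[1,0,0,2,0,0,1,0,0,1,0,1,0,1,1,0,1,1,0,1,0,1,0,0,3,1]
Step 5: insert mid at [5, 11, 18, 25] -> counters=[1,0,0,2,0,1,1,0,0,1,0,2,0,1,1,0,1,1,1,1,0,1,0,0,3,2]
Step 6: insert n at [12, 13, 24, 25] -> counters=[1,0,0,2,0,1,1,0,0,1,0,2,1,2,1,0,1,1,1,1,0,1,0,0,4,3]
Final counters=[1,0,0,2,0,1,1,0,0,1,0,2,1,2,1,0,1,1,1,1,0,1,0,0,4,3] -> counters[24]=4

Answer: 4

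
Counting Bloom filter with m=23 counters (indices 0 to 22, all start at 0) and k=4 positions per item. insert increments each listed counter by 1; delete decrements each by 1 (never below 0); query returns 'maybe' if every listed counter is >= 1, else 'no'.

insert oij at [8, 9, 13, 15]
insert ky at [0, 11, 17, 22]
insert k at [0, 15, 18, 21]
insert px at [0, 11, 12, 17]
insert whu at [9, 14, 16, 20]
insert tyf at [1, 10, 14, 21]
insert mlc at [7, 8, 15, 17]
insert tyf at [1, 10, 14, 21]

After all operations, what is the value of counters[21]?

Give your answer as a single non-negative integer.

Answer: 3

Derivation:
Step 1: insert oij at [8, 9, 13, 15] -> counters=[0,0,0,0,0,0,0,0,1,1,0,0,0,1,0,1,0,0,0,0,0,0,0]
Step 2: insert ky at [0, 11, 17, 22] -> counters=[1,0,0,0,0,0,0,0,1,1,0,1,0,1,0,1,0,1,0,0,0,0,1]
Step 3: insert k at [0, 15, 18, 21] -> counters=[2,0,0,0,0,0,0,0,1,1,0,1,0,1,0,2,0,1,1,0,0,1,1]
Step 4: insert px at [0, 11, 12, 17] -> counters=[3,0,0,0,0,0,0,0,1,1,0,2,1,1,0,2,0,2,1,0,0,1,1]
Step 5: insert whu at [9, 14, 16, 20] -> counters=[3,0,0,0,0,0,0,0,1,2,0,2,1,1,1,2,1,2,1,0,1,1,1]
Step 6: insert tyf at [1, 10, 14, 21] -> counters=[3,1,0,0,0,0,0,0,1,2,1,2,1,1,2,2,1,2,1,0,1,2,1]
Step 7: insert mlc at [7, 8, 15, 17] -> counters=[3,1,0,0,0,0,0,1,2,2,1,2,1,1,2,3,1,3,1,0,1,2,1]
Step 8: insert tyf at [1, 10, 14, 21] -> counters=[3,2,0,0,0,0,0,1,2,2,2,2,1,1,3,3,1,3,1,0,1,3,1]
Final counters=[3,2,0,0,0,0,0,1,2,2,2,2,1,1,3,3,1,3,1,0,1,3,1] -> counters[21]=3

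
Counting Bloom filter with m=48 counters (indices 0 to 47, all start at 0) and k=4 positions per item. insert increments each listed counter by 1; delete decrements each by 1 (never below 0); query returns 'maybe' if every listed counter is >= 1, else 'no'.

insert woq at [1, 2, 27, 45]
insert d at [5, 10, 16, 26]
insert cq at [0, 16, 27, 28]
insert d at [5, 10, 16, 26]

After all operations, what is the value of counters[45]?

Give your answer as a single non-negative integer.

Answer: 1

Derivation:
Step 1: insert woq at [1, 2, 27, 45] -> counters=[0,1,1,0,0,0,0,0,0,0,0,0,0,0,0,0,0,0,0,0,0,0,0,0,0,0,0,1,0,0,0,0,0,0,0,0,0,0,0,0,0,0,0,0,0,1,0,0]
Step 2: insert d at [5, 10, 16, 26] -> counters=[0,1,1,0,0,1,0,0,0,0,1,0,0,0,0,0,1,0,0,0,0,0,0,0,0,0,1,1,0,0,0,0,0,0,0,0,0,0,0,0,0,0,0,0,0,1,0,0]
Step 3: insert cq at [0, 16, 27, 28] -> counters=[1,1,1,0,0,1,0,0,0,0,1,0,0,0,0,0,2,0,0,0,0,0,0,0,0,0,1,2,1,0,0,0,0,0,0,0,0,0,0,0,0,0,0,0,0,1,0,0]
Step 4: insert d at [5, 10, 16, 26] -> counters=[1,1,1,0,0,2,0,0,0,0,2,0,0,0,0,0,3,0,0,0,0,0,0,0,0,0,2,2,1,0,0,0,0,0,0,0,0,0,0,0,0,0,0,0,0,1,0,0]
Final counters=[1,1,1,0,0,2,0,0,0,0,2,0,0,0,0,0,3,0,0,0,0,0,0,0,0,0,2,2,1,0,0,0,0,0,0,0,0,0,0,0,0,0,0,0,0,1,0,0] -> counters[45]=1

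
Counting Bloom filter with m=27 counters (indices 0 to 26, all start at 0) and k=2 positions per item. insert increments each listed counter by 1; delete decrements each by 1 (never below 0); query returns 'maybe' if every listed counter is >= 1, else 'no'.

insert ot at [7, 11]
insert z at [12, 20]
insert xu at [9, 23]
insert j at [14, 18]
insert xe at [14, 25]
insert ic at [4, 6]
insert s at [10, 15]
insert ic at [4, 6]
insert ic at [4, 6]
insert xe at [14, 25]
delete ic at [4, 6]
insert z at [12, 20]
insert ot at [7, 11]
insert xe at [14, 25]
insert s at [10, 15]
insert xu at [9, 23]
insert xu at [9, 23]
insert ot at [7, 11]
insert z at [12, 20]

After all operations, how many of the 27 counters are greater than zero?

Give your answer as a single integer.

Answer: 13

Derivation:
Step 1: insert ot at [7, 11] -> counters=[0,0,0,0,0,0,0,1,0,0,0,1,0,0,0,0,0,0,0,0,0,0,0,0,0,0,0]
Step 2: insert z at [12, 20] -> counters=[0,0,0,0,0,0,0,1,0,0,0,1,1,0,0,0,0,0,0,0,1,0,0,0,0,0,0]
Step 3: insert xu at [9, 23] -> counters=[0,0,0,0,0,0,0,1,0,1,0,1,1,0,0,0,0,0,0,0,1,0,0,1,0,0,0]
Step 4: insert j at [14, 18] -> counters=[0,0,0,0,0,0,0,1,0,1,0,1,1,0,1,0,0,0,1,0,1,0,0,1,0,0,0]
Step 5: insert xe at [14, 25] -> counters=[0,0,0,0,0,0,0,1,0,1,0,1,1,0,2,0,0,0,1,0,1,0,0,1,0,1,0]
Step 6: insert ic at [4, 6] -> counters=[0,0,0,0,1,0,1,1,0,1,0,1,1,0,2,0,0,0,1,0,1,0,0,1,0,1,0]
Step 7: insert s at [10, 15] -> counters=[0,0,0,0,1,0,1,1,0,1,1,1,1,0,2,1,0,0,1,0,1,0,0,1,0,1,0]
Step 8: insert ic at [4, 6] -> counters=[0,0,0,0,2,0,2,1,0,1,1,1,1,0,2,1,0,0,1,0,1,0,0,1,0,1,0]
Step 9: insert ic at [4, 6] -> counters=[0,0,0,0,3,0,3,1,0,1,1,1,1,0,2,1,0,0,1,0,1,0,0,1,0,1,0]
Step 10: insert xe at [14, 25] -> counters=[0,0,0,0,3,0,3,1,0,1,1,1,1,0,3,1,0,0,1,0,1,0,0,1,0,2,0]
Step 11: delete ic at [4, 6] -> counters=[0,0,0,0,2,0,2,1,0,1,1,1,1,0,3,1,0,0,1,0,1,0,0,1,0,2,0]
Step 12: insert z at [12, 20] -> counters=[0,0,0,0,2,0,2,1,0,1,1,1,2,0,3,1,0,0,1,0,2,0,0,1,0,2,0]
Step 13: insert ot at [7, 11] -> counters=[0,0,0,0,2,0,2,2,0,1,1,2,2,0,3,1,0,0,1,0,2,0,0,1,0,2,0]
Step 14: insert xe at [14, 25] -> counters=[0,0,0,0,2,0,2,2,0,1,1,2,2,0,4,1,0,0,1,0,2,0,0,1,0,3,0]
Step 15: insert s at [10, 15] -> counters=[0,0,0,0,2,0,2,2,0,1,2,2,2,0,4,2,0,0,1,0,2,0,0,1,0,3,0]
Step 16: insert xu at [9, 23] -> counters=[0,0,0,0,2,0,2,2,0,2,2,2,2,0,4,2,0,0,1,0,2,0,0,2,0,3,0]
Step 17: insert xu at [9, 23] -> counters=[0,0,0,0,2,0,2,2,0,3,2,2,2,0,4,2,0,0,1,0,2,0,0,3,0,3,0]
Step 18: insert ot at [7, 11] -> counters=[0,0,0,0,2,0,2,3,0,3,2,3,2,0,4,2,0,0,1,0,2,0,0,3,0,3,0]
Step 19: insert z at [12, 20] -> counters=[0,0,0,0,2,0,2,3,0,3,2,3,3,0,4,2,0,0,1,0,3,0,0,3,0,3,0]
Final counters=[0,0,0,0,2,0,2,3,0,3,2,3,3,0,4,2,0,0,1,0,3,0,0,3,0,3,0] -> 13 nonzero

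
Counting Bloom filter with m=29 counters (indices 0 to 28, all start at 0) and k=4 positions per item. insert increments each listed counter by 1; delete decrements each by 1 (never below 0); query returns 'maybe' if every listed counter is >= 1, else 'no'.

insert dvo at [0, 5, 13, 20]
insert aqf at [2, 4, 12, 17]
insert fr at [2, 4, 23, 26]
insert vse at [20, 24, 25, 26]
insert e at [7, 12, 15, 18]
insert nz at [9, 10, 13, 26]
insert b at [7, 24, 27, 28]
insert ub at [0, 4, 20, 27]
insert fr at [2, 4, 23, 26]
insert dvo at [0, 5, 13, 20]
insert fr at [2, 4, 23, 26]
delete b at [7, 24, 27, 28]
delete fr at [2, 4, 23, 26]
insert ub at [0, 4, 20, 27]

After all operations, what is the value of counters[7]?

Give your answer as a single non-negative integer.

Step 1: insert dvo at [0, 5, 13, 20] -> counters=[1,0,0,0,0,1,0,0,0,0,0,0,0,1,0,0,0,0,0,0,1,0,0,0,0,0,0,0,0]
Step 2: insert aqf at [2, 4, 12, 17] -> counters=[1,0,1,0,1,1,0,0,0,0,0,0,1,1,0,0,0,1,0,0,1,0,0,0,0,0,0,0,0]
Step 3: insert fr at [2, 4, 23, 26] -> counters=[1,0,2,0,2,1,0,0,0,0,0,0,1,1,0,0,0,1,0,0,1,0,0,1,0,0,1,0,0]
Step 4: insert vse at [20, 24, 25, 26] -> counters=[1,0,2,0,2,1,0,0,0,0,0,0,1,1,0,0,0,1,0,0,2,0,0,1,1,1,2,0,0]
Step 5: insert e at [7, 12, 15, 18] -> counters=[1,0,2,0,2,1,0,1,0,0,0,0,2,1,0,1,0,1,1,0,2,0,0,1,1,1,2,0,0]
Step 6: insert nz at [9, 10, 13, 26] -> counters=[1,0,2,0,2,1,0,1,0,1,1,0,2,2,0,1,0,1,1,0,2,0,0,1,1,1,3,0,0]
Step 7: insert b at [7, 24, 27, 28] -> counters=[1,0,2,0,2,1,0,2,0,1,1,0,2,2,0,1,0,1,1,0,2,0,0,1,2,1,3,1,1]
Step 8: insert ub at [0, 4, 20, 27] -> counters=[2,0,2,0,3,1,0,2,0,1,1,0,2,2,0,1,0,1,1,0,3,0,0,1,2,1,3,2,1]
Step 9: insert fr at [2, 4, 23, 26] -> counters=[2,0,3,0,4,1,0,2,0,1,1,0,2,2,0,1,0,1,1,0,3,0,0,2,2,1,4,2,1]
Step 10: insert dvo at [0, 5, 13, 20] -> counters=[3,0,3,0,4,2,0,2,0,1,1,0,2,3,0,1,0,1,1,0,4,0,0,2,2,1,4,2,1]
Step 11: insert fr at [2, 4, 23, 26] -> counters=[3,0,4,0,5,2,0,2,0,1,1,0,2,3,0,1,0,1,1,0,4,0,0,3,2,1,5,2,1]
Step 12: delete b at [7, 24, 27, 28] -> counters=[3,0,4,0,5,2,0,1,0,1,1,0,2,3,0,1,0,1,1,0,4,0,0,3,1,1,5,1,0]
Step 13: delete fr at [2, 4, 23, 26] -> counters=[3,0,3,0,4,2,0,1,0,1,1,0,2,3,0,1,0,1,1,0,4,0,0,2,1,1,4,1,0]
Step 14: insert ub at [0, 4, 20, 27] -> counters=[4,0,3,0,5,2,0,1,0,1,1,0,2,3,0,1,0,1,1,0,5,0,0,2,1,1,4,2,0]
Final counters=[4,0,3,0,5,2,0,1,0,1,1,0,2,3,0,1,0,1,1,0,5,0,0,2,1,1,4,2,0] -> counters[7]=1

Answer: 1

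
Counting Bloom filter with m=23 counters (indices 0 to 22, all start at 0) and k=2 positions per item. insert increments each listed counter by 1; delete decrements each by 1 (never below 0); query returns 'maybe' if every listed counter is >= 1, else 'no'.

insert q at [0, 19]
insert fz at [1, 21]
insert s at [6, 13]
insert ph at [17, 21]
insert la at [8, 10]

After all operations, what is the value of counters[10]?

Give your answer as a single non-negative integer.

Step 1: insert q at [0, 19] -> counters=[1,0,0,0,0,0,0,0,0,0,0,0,0,0,0,0,0,0,0,1,0,0,0]
Step 2: insert fz at [1, 21] -> counters=[1,1,0,0,0,0,0,0,0,0,0,0,0,0,0,0,0,0,0,1,0,1,0]
Step 3: insert s at [6, 13] -> counters=[1,1,0,0,0,0,1,0,0,0,0,0,0,1,0,0,0,0,0,1,0,1,0]
Step 4: insert ph at [17, 21] -> counters=[1,1,0,0,0,0,1,0,0,0,0,0,0,1,0,0,0,1,0,1,0,2,0]
Step 5: insert la at [8, 10] -> counters=[1,1,0,0,0,0,1,0,1,0,1,0,0,1,0,0,0,1,0,1,0,2,0]
Final counters=[1,1,0,0,0,0,1,0,1,0,1,0,0,1,0,0,0,1,0,1,0,2,0] -> counters[10]=1

Answer: 1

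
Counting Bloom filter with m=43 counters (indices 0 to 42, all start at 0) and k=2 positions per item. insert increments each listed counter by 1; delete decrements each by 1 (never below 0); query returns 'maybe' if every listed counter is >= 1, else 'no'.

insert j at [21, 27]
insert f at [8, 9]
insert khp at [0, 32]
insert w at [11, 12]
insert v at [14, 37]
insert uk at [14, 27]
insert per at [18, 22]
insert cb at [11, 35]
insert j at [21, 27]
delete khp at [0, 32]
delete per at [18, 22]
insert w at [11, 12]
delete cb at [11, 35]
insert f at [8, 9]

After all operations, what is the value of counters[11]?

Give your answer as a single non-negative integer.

Answer: 2

Derivation:
Step 1: insert j at [21, 27] -> counters=[0,0,0,0,0,0,0,0,0,0,0,0,0,0,0,0,0,0,0,0,0,1,0,0,0,0,0,1,0,0,0,0,0,0,0,0,0,0,0,0,0,0,0]
Step 2: insert f at [8, 9] -> counters=[0,0,0,0,0,0,0,0,1,1,0,0,0,0,0,0,0,0,0,0,0,1,0,0,0,0,0,1,0,0,0,0,0,0,0,0,0,0,0,0,0,0,0]
Step 3: insert khp at [0, 32] -> counters=[1,0,0,0,0,0,0,0,1,1,0,0,0,0,0,0,0,0,0,0,0,1,0,0,0,0,0,1,0,0,0,0,1,0,0,0,0,0,0,0,0,0,0]
Step 4: insert w at [11, 12] -> counters=[1,0,0,0,0,0,0,0,1,1,0,1,1,0,0,0,0,0,0,0,0,1,0,0,0,0,0,1,0,0,0,0,1,0,0,0,0,0,0,0,0,0,0]
Step 5: insert v at [14, 37] -> counters=[1,0,0,0,0,0,0,0,1,1,0,1,1,0,1,0,0,0,0,0,0,1,0,0,0,0,0,1,0,0,0,0,1,0,0,0,0,1,0,0,0,0,0]
Step 6: insert uk at [14, 27] -> counters=[1,0,0,0,0,0,0,0,1,1,0,1,1,0,2,0,0,0,0,0,0,1,0,0,0,0,0,2,0,0,0,0,1,0,0,0,0,1,0,0,0,0,0]
Step 7: insert per at [18, 22] -> counters=[1,0,0,0,0,0,0,0,1,1,0,1,1,0,2,0,0,0,1,0,0,1,1,0,0,0,0,2,0,0,0,0,1,0,0,0,0,1,0,0,0,0,0]
Step 8: insert cb at [11, 35] -> counters=[1,0,0,0,0,0,0,0,1,1,0,2,1,0,2,0,0,0,1,0,0,1,1,0,0,0,0,2,0,0,0,0,1,0,0,1,0,1,0,0,0,0,0]
Step 9: insert j at [21, 27] -> counters=[1,0,0,0,0,0,0,0,1,1,0,2,1,0,2,0,0,0,1,0,0,2,1,0,0,0,0,3,0,0,0,0,1,0,0,1,0,1,0,0,0,0,0]
Step 10: delete khp at [0, 32] -> counters=[0,0,0,0,0,0,0,0,1,1,0,2,1,0,2,0,0,0,1,0,0,2,1,0,0,0,0,3,0,0,0,0,0,0,0,1,0,1,0,0,0,0,0]
Step 11: delete per at [18, 22] -> counters=[0,0,0,0,0,0,0,0,1,1,0,2,1,0,2,0,0,0,0,0,0,2,0,0,0,0,0,3,0,0,0,0,0,0,0,1,0,1,0,0,0,0,0]
Step 12: insert w at [11, 12] -> counters=[0,0,0,0,0,0,0,0,1,1,0,3,2,0,2,0,0,0,0,0,0,2,0,0,0,0,0,3,0,0,0,0,0,0,0,1,0,1,0,0,0,0,0]
Step 13: delete cb at [11, 35] -> counters=[0,0,0,0,0,0,0,0,1,1,0,2,2,0,2,0,0,0,0,0,0,2,0,0,0,0,0,3,0,0,0,0,0,0,0,0,0,1,0,0,0,0,0]
Step 14: insert f at [8, 9] -> counters=[0,0,0,0,0,0,0,0,2,2,0,2,2,0,2,0,0,0,0,0,0,2,0,0,0,0,0,3,0,0,0,0,0,0,0,0,0,1,0,0,0,0,0]
Final counters=[0,0,0,0,0,0,0,0,2,2,0,2,2,0,2,0,0,0,0,0,0,2,0,0,0,0,0,3,0,0,0,0,0,0,0,0,0,1,0,0,0,0,0] -> counters[11]=2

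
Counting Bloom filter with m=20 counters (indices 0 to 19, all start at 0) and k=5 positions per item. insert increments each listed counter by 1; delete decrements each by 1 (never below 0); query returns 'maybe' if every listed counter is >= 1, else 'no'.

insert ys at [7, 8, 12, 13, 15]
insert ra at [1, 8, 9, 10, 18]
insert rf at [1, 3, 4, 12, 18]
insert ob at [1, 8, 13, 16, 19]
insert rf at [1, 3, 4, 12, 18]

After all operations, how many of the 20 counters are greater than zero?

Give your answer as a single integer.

Step 1: insert ys at [7, 8, 12, 13, 15] -> counters=[0,0,0,0,0,0,0,1,1,0,0,0,1,1,0,1,0,0,0,0]
Step 2: insert ra at [1, 8, 9, 10, 18] -> counters=[0,1,0,0,0,0,0,1,2,1,1,0,1,1,0,1,0,0,1,0]
Step 3: insert rf at [1, 3, 4, 12, 18] -> counters=[0,2,0,1,1,0,0,1,2,1,1,0,2,1,0,1,0,0,2,0]
Step 4: insert ob at [1, 8, 13, 16, 19] -> counters=[0,3,0,1,1,0,0,1,3,1,1,0,2,2,0,1,1,0,2,1]
Step 5: insert rf at [1, 3, 4, 12, 18] -> counters=[0,4,0,2,2,0,0,1,3,1,1,0,3,2,0,1,1,0,3,1]
Final counters=[0,4,0,2,2,0,0,1,3,1,1,0,3,2,0,1,1,0,3,1] -> 13 nonzero

Answer: 13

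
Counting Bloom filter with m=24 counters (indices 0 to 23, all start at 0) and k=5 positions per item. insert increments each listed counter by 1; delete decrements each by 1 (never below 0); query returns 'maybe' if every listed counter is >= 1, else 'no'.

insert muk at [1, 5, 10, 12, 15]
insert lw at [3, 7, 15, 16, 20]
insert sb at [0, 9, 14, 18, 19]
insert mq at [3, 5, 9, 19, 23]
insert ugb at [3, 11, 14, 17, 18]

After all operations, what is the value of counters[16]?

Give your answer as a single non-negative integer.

Answer: 1

Derivation:
Step 1: insert muk at [1, 5, 10, 12, 15] -> counters=[0,1,0,0,0,1,0,0,0,0,1,0,1,0,0,1,0,0,0,0,0,0,0,0]
Step 2: insert lw at [3, 7, 15, 16, 20] -> counters=[0,1,0,1,0,1,0,1,0,0,1,0,1,0,0,2,1,0,0,0,1,0,0,0]
Step 3: insert sb at [0, 9, 14, 18, 19] -> counters=[1,1,0,1,0,1,0,1,0,1,1,0,1,0,1,2,1,0,1,1,1,0,0,0]
Step 4: insert mq at [3, 5, 9, 19, 23] -> counters=[1,1,0,2,0,2,0,1,0,2,1,0,1,0,1,2,1,0,1,2,1,0,0,1]
Step 5: insert ugb at [3, 11, 14, 17, 18] -> counters=[1,1,0,3,0,2,0,1,0,2,1,1,1,0,2,2,1,1,2,2,1,0,0,1]
Final counters=[1,1,0,3,0,2,0,1,0,2,1,1,1,0,2,2,1,1,2,2,1,0,0,1] -> counters[16]=1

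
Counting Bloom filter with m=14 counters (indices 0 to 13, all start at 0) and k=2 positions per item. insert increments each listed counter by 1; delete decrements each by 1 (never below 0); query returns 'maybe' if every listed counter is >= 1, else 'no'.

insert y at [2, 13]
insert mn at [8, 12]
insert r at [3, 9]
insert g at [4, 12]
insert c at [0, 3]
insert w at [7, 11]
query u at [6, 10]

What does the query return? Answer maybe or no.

Answer: no

Derivation:
Step 1: insert y at [2, 13] -> counters=[0,0,1,0,0,0,0,0,0,0,0,0,0,1]
Step 2: insert mn at [8, 12] -> counters=[0,0,1,0,0,0,0,0,1,0,0,0,1,1]
Step 3: insert r at [3, 9] -> counters=[0,0,1,1,0,0,0,0,1,1,0,0,1,1]
Step 4: insert g at [4, 12] -> counters=[0,0,1,1,1,0,0,0,1,1,0,0,2,1]
Step 5: insert c at [0, 3] -> counters=[1,0,1,2,1,0,0,0,1,1,0,0,2,1]
Step 6: insert w at [7, 11] -> counters=[1,0,1,2,1,0,0,1,1,1,0,1,2,1]
Query u: check counters[6]=0 counters[10]=0 -> no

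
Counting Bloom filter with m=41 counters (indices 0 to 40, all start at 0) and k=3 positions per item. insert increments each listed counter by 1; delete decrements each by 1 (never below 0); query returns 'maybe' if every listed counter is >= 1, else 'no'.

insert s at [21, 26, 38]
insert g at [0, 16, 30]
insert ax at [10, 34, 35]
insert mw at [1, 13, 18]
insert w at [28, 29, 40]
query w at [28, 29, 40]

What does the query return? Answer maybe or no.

Answer: maybe

Derivation:
Step 1: insert s at [21, 26, 38] -> counters=[0,0,0,0,0,0,0,0,0,0,0,0,0,0,0,0,0,0,0,0,0,1,0,0,0,0,1,0,0,0,0,0,0,0,0,0,0,0,1,0,0]
Step 2: insert g at [0, 16, 30] -> counters=[1,0,0,0,0,0,0,0,0,0,0,0,0,0,0,0,1,0,0,0,0,1,0,0,0,0,1,0,0,0,1,0,0,0,0,0,0,0,1,0,0]
Step 3: insert ax at [10, 34, 35] -> counters=[1,0,0,0,0,0,0,0,0,0,1,0,0,0,0,0,1,0,0,0,0,1,0,0,0,0,1,0,0,0,1,0,0,0,1,1,0,0,1,0,0]
Step 4: insert mw at [1, 13, 18] -> counters=[1,1,0,0,0,0,0,0,0,0,1,0,0,1,0,0,1,0,1,0,0,1,0,0,0,0,1,0,0,0,1,0,0,0,1,1,0,0,1,0,0]
Step 5: insert w at [28, 29, 40] -> counters=[1,1,0,0,0,0,0,0,0,0,1,0,0,1,0,0,1,0,1,0,0,1,0,0,0,0,1,0,1,1,1,0,0,0,1,1,0,0,1,0,1]
Query w: check counters[28]=1 counters[29]=1 counters[40]=1 -> maybe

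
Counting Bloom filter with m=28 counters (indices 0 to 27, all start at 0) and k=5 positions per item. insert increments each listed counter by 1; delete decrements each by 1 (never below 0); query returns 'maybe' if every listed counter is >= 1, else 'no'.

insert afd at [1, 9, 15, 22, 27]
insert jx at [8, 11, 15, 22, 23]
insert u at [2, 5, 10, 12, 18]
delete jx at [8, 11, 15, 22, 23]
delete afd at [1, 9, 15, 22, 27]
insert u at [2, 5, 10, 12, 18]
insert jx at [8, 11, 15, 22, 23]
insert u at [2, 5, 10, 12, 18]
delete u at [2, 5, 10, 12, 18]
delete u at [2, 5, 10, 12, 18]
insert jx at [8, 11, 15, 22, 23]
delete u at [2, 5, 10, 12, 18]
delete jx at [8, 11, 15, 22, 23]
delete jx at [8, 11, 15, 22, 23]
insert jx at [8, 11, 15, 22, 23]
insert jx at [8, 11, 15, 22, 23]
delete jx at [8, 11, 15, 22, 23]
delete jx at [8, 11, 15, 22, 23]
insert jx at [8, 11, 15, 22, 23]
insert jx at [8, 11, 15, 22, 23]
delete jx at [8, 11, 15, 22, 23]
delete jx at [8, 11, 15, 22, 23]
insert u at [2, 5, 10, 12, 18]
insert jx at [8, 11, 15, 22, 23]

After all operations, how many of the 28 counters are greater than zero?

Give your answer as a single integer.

Step 1: insert afd at [1, 9, 15, 22, 27] -> counters=[0,1,0,0,0,0,0,0,0,1,0,0,0,0,0,1,0,0,0,0,0,0,1,0,0,0,0,1]
Step 2: insert jx at [8, 11, 15, 22, 23] -> counters=[0,1,0,0,0,0,0,0,1,1,0,1,0,0,0,2,0,0,0,0,0,0,2,1,0,0,0,1]
Step 3: insert u at [2, 5, 10, 12, 18] -> counters=[0,1,1,0,0,1,0,0,1,1,1,1,1,0,0,2,0,0,1,0,0,0,2,1,0,0,0,1]
Step 4: delete jx at [8, 11, 15, 22, 23] -> counters=[0,1,1,0,0,1,0,0,0,1,1,0,1,0,0,1,0,0,1,0,0,0,1,0,0,0,0,1]
Step 5: delete afd at [1, 9, 15, 22, 27] -> counters=[0,0,1,0,0,1,0,0,0,0,1,0,1,0,0,0,0,0,1,0,0,0,0,0,0,0,0,0]
Step 6: insert u at [2, 5, 10, 12, 18] -> counters=[0,0,2,0,0,2,0,0,0,0,2,0,2,0,0,0,0,0,2,0,0,0,0,0,0,0,0,0]
Step 7: insert jx at [8, 11, 15, 22, 23] -> counters=[0,0,2,0,0,2,0,0,1,0,2,1,2,0,0,1,0,0,2,0,0,0,1,1,0,0,0,0]
Step 8: insert u at [2, 5, 10, 12, 18] -> counters=[0,0,3,0,0,3,0,0,1,0,3,1,3,0,0,1,0,0,3,0,0,0,1,1,0,0,0,0]
Step 9: delete u at [2, 5, 10, 12, 18] -> counters=[0,0,2,0,0,2,0,0,1,0,2,1,2,0,0,1,0,0,2,0,0,0,1,1,0,0,0,0]
Step 10: delete u at [2, 5, 10, 12, 18] -> counters=[0,0,1,0,0,1,0,0,1,0,1,1,1,0,0,1,0,0,1,0,0,0,1,1,0,0,0,0]
Step 11: insert jx at [8, 11, 15, 22, 23] -> counters=[0,0,1,0,0,1,0,0,2,0,1,2,1,0,0,2,0,0,1,0,0,0,2,2,0,0,0,0]
Step 12: delete u at [2, 5, 10, 12, 18] -> counters=[0,0,0,0,0,0,0,0,2,0,0,2,0,0,0,2,0,0,0,0,0,0,2,2,0,0,0,0]
Step 13: delete jx at [8, 11, 15, 22, 23] -> counters=[0,0,0,0,0,0,0,0,1,0,0,1,0,0,0,1,0,0,0,0,0,0,1,1,0,0,0,0]
Step 14: delete jx at [8, 11, 15, 22, 23] -> counters=[0,0,0,0,0,0,0,0,0,0,0,0,0,0,0,0,0,0,0,0,0,0,0,0,0,0,0,0]
Step 15: insert jx at [8, 11, 15, 22, 23] -> counters=[0,0,0,0,0,0,0,0,1,0,0,1,0,0,0,1,0,0,0,0,0,0,1,1,0,0,0,0]
Step 16: insert jx at [8, 11, 15, 22, 23] -> counters=[0,0,0,0,0,0,0,0,2,0,0,2,0,0,0,2,0,0,0,0,0,0,2,2,0,0,0,0]
Step 17: delete jx at [8, 11, 15, 22, 23] -> counters=[0,0,0,0,0,0,0,0,1,0,0,1,0,0,0,1,0,0,0,0,0,0,1,1,0,0,0,0]
Step 18: delete jx at [8, 11, 15, 22, 23] -> counters=[0,0,0,0,0,0,0,0,0,0,0,0,0,0,0,0,0,0,0,0,0,0,0,0,0,0,0,0]
Step 19: insert jx at [8, 11, 15, 22, 23] -> counters=[0,0,0,0,0,0,0,0,1,0,0,1,0,0,0,1,0,0,0,0,0,0,1,1,0,0,0,0]
Step 20: insert jx at [8, 11, 15, 22, 23] -> counters=[0,0,0,0,0,0,0,0,2,0,0,2,0,0,0,2,0,0,0,0,0,0,2,2,0,0,0,0]
Step 21: delete jx at [8, 11, 15, 22, 23] -> counters=[0,0,0,0,0,0,0,0,1,0,0,1,0,0,0,1,0,0,0,0,0,0,1,1,0,0,0,0]
Step 22: delete jx at [8, 11, 15, 22, 23] -> counters=[0,0,0,0,0,0,0,0,0,0,0,0,0,0,0,0,0,0,0,0,0,0,0,0,0,0,0,0]
Step 23: insert u at [2, 5, 10, 12, 18] -> counters=[0,0,1,0,0,1,0,0,0,0,1,0,1,0,0,0,0,0,1,0,0,0,0,0,0,0,0,0]
Step 24: insert jx at [8, 11, 15, 22, 23] -> counters=[0,0,1,0,0,1,0,0,1,0,1,1,1,0,0,1,0,0,1,0,0,0,1,1,0,0,0,0]
Final counters=[0,0,1,0,0,1,0,0,1,0,1,1,1,0,0,1,0,0,1,0,0,0,1,1,0,0,0,0] -> 10 nonzero

Answer: 10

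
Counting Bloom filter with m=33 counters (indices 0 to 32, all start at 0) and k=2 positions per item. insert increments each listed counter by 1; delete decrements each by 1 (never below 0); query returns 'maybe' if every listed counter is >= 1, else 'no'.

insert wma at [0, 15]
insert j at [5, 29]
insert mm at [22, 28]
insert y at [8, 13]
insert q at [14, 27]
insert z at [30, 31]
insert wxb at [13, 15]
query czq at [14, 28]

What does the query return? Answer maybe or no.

Step 1: insert wma at [0, 15] -> counters=[1,0,0,0,0,0,0,0,0,0,0,0,0,0,0,1,0,0,0,0,0,0,0,0,0,0,0,0,0,0,0,0,0]
Step 2: insert j at [5, 29] -> counters=[1,0,0,0,0,1,0,0,0,0,0,0,0,0,0,1,0,0,0,0,0,0,0,0,0,0,0,0,0,1,0,0,0]
Step 3: insert mm at [22, 28] -> counters=[1,0,0,0,0,1,0,0,0,0,0,0,0,0,0,1,0,0,0,0,0,0,1,0,0,0,0,0,1,1,0,0,0]
Step 4: insert y at [8, 13] -> counters=[1,0,0,0,0,1,0,0,1,0,0,0,0,1,0,1,0,0,0,0,0,0,1,0,0,0,0,0,1,1,0,0,0]
Step 5: insert q at [14, 27] -> counters=[1,0,0,0,0,1,0,0,1,0,0,0,0,1,1,1,0,0,0,0,0,0,1,0,0,0,0,1,1,1,0,0,0]
Step 6: insert z at [30, 31] -> counters=[1,0,0,0,0,1,0,0,1,0,0,0,0,1,1,1,0,0,0,0,0,0,1,0,0,0,0,1,1,1,1,1,0]
Step 7: insert wxb at [13, 15] -> counters=[1,0,0,0,0,1,0,0,1,0,0,0,0,2,1,2,0,0,0,0,0,0,1,0,0,0,0,1,1,1,1,1,0]
Query czq: check counters[14]=1 counters[28]=1 -> maybe

Answer: maybe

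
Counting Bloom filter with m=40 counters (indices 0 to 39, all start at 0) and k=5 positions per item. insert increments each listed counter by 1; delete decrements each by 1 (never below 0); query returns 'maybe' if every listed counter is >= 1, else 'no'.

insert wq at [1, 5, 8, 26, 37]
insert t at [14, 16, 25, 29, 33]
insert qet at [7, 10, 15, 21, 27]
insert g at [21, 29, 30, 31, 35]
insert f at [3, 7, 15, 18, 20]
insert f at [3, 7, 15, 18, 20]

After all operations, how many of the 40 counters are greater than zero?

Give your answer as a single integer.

Answer: 21

Derivation:
Step 1: insert wq at [1, 5, 8, 26, 37] -> counters=[0,1,0,0,0,1,0,0,1,0,0,0,0,0,0,0,0,0,0,0,0,0,0,0,0,0,1,0,0,0,0,0,0,0,0,0,0,1,0,0]
Step 2: insert t at [14, 16, 25, 29, 33] -> counters=[0,1,0,0,0,1,0,0,1,0,0,0,0,0,1,0,1,0,0,0,0,0,0,0,0,1,1,0,0,1,0,0,0,1,0,0,0,1,0,0]
Step 3: insert qet at [7, 10, 15, 21, 27] -> counters=[0,1,0,0,0,1,0,1,1,0,1,0,0,0,1,1,1,0,0,0,0,1,0,0,0,1,1,1,0,1,0,0,0,1,0,0,0,1,0,0]
Step 4: insert g at [21, 29, 30, 31, 35] -> counters=[0,1,0,0,0,1,0,1,1,0,1,0,0,0,1,1,1,0,0,0,0,2,0,0,0,1,1,1,0,2,1,1,0,1,0,1,0,1,0,0]
Step 5: insert f at [3, 7, 15, 18, 20] -> counters=[0,1,0,1,0,1,0,2,1,0,1,0,0,0,1,2,1,0,1,0,1,2,0,0,0,1,1,1,0,2,1,1,0,1,0,1,0,1,0,0]
Step 6: insert f at [3, 7, 15, 18, 20] -> counters=[0,1,0,2,0,1,0,3,1,0,1,0,0,0,1,3,1,0,2,0,2,2,0,0,0,1,1,1,0,2,1,1,0,1,0,1,0,1,0,0]
Final counters=[0,1,0,2,0,1,0,3,1,0,1,0,0,0,1,3,1,0,2,0,2,2,0,0,0,1,1,1,0,2,1,1,0,1,0,1,0,1,0,0] -> 21 nonzero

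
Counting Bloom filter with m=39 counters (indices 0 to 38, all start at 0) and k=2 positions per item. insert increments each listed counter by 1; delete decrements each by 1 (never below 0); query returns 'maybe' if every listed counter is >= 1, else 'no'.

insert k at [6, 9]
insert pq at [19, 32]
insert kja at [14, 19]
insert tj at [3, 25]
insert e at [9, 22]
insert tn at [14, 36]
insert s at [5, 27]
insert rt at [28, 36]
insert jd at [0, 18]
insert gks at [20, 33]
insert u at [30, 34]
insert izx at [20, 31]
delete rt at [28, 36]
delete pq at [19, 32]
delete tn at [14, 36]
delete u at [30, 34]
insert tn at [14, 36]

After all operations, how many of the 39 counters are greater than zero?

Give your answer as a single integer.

Answer: 15

Derivation:
Step 1: insert k at [6, 9] -> counters=[0,0,0,0,0,0,1,0,0,1,0,0,0,0,0,0,0,0,0,0,0,0,0,0,0,0,0,0,0,0,0,0,0,0,0,0,0,0,0]
Step 2: insert pq at [19, 32] -> counters=[0,0,0,0,0,0,1,0,0,1,0,0,0,0,0,0,0,0,0,1,0,0,0,0,0,0,0,0,0,0,0,0,1,0,0,0,0,0,0]
Step 3: insert kja at [14, 19] -> counters=[0,0,0,0,0,0,1,0,0,1,0,0,0,0,1,0,0,0,0,2,0,0,0,0,0,0,0,0,0,0,0,0,1,0,0,0,0,0,0]
Step 4: insert tj at [3, 25] -> counters=[0,0,0,1,0,0,1,0,0,1,0,0,0,0,1,0,0,0,0,2,0,0,0,0,0,1,0,0,0,0,0,0,1,0,0,0,0,0,0]
Step 5: insert e at [9, 22] -> counters=[0,0,0,1,0,0,1,0,0,2,0,0,0,0,1,0,0,0,0,2,0,0,1,0,0,1,0,0,0,0,0,0,1,0,0,0,0,0,0]
Step 6: insert tn at [14, 36] -> counters=[0,0,0,1,0,0,1,0,0,2,0,0,0,0,2,0,0,0,0,2,0,0,1,0,0,1,0,0,0,0,0,0,1,0,0,0,1,0,0]
Step 7: insert s at [5, 27] -> counters=[0,0,0,1,0,1,1,0,0,2,0,0,0,0,2,0,0,0,0,2,0,0,1,0,0,1,0,1,0,0,0,0,1,0,0,0,1,0,0]
Step 8: insert rt at [28, 36] -> counters=[0,0,0,1,0,1,1,0,0,2,0,0,0,0,2,0,0,0,0,2,0,0,1,0,0,1,0,1,1,0,0,0,1,0,0,0,2,0,0]
Step 9: insert jd at [0, 18] -> counters=[1,0,0,1,0,1,1,0,0,2,0,0,0,0,2,0,0,0,1,2,0,0,1,0,0,1,0,1,1,0,0,0,1,0,0,0,2,0,0]
Step 10: insert gks at [20, 33] -> counters=[1,0,0,1,0,1,1,0,0,2,0,0,0,0,2,0,0,0,1,2,1,0,1,0,0,1,0,1,1,0,0,0,1,1,0,0,2,0,0]
Step 11: insert u at [30, 34] -> counters=[1,0,0,1,0,1,1,0,0,2,0,0,0,0,2,0,0,0,1,2,1,0,1,0,0,1,0,1,1,0,1,0,1,1,1,0,2,0,0]
Step 12: insert izx at [20, 31] -> counters=[1,0,0,1,0,1,1,0,0,2,0,0,0,0,2,0,0,0,1,2,2,0,1,0,0,1,0,1,1,0,1,1,1,1,1,0,2,0,0]
Step 13: delete rt at [28, 36] -> counters=[1,0,0,1,0,1,1,0,0,2,0,0,0,0,2,0,0,0,1,2,2,0,1,0,0,1,0,1,0,0,1,1,1,1,1,0,1,0,0]
Step 14: delete pq at [19, 32] -> counters=[1,0,0,1,0,1,1,0,0,2,0,0,0,0,2,0,0,0,1,1,2,0,1,0,0,1,0,1,0,0,1,1,0,1,1,0,1,0,0]
Step 15: delete tn at [14, 36] -> counters=[1,0,0,1,0,1,1,0,0,2,0,0,0,0,1,0,0,0,1,1,2,0,1,0,0,1,0,1,0,0,1,1,0,1,1,0,0,0,0]
Step 16: delete u at [30, 34] -> counters=[1,0,0,1,0,1,1,0,0,2,0,0,0,0,1,0,0,0,1,1,2,0,1,0,0,1,0,1,0,0,0,1,0,1,0,0,0,0,0]
Step 17: insert tn at [14, 36] -> counters=[1,0,0,1,0,1,1,0,0,2,0,0,0,0,2,0,0,0,1,1,2,0,1,0,0,1,0,1,0,0,0,1,0,1,0,0,1,0,0]
Final counters=[1,0,0,1,0,1,1,0,0,2,0,0,0,0,2,0,0,0,1,1,2,0,1,0,0,1,0,1,0,0,0,1,0,1,0,0,1,0,0] -> 15 nonzero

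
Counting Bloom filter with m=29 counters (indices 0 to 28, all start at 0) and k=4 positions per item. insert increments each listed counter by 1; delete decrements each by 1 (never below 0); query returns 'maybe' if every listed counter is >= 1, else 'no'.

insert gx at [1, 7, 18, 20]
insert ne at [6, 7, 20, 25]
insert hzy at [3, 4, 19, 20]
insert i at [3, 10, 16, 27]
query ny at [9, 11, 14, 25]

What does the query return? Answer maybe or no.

Answer: no

Derivation:
Step 1: insert gx at [1, 7, 18, 20] -> counters=[0,1,0,0,0,0,0,1,0,0,0,0,0,0,0,0,0,0,1,0,1,0,0,0,0,0,0,0,0]
Step 2: insert ne at [6, 7, 20, 25] -> counters=[0,1,0,0,0,0,1,2,0,0,0,0,0,0,0,0,0,0,1,0,2,0,0,0,0,1,0,0,0]
Step 3: insert hzy at [3, 4, 19, 20] -> counters=[0,1,0,1,1,0,1,2,0,0,0,0,0,0,0,0,0,0,1,1,3,0,0,0,0,1,0,0,0]
Step 4: insert i at [3, 10, 16, 27] -> counters=[0,1,0,2,1,0,1,2,0,0,1,0,0,0,0,0,1,0,1,1,3,0,0,0,0,1,0,1,0]
Query ny: check counters[9]=0 counters[11]=0 counters[14]=0 counters[25]=1 -> no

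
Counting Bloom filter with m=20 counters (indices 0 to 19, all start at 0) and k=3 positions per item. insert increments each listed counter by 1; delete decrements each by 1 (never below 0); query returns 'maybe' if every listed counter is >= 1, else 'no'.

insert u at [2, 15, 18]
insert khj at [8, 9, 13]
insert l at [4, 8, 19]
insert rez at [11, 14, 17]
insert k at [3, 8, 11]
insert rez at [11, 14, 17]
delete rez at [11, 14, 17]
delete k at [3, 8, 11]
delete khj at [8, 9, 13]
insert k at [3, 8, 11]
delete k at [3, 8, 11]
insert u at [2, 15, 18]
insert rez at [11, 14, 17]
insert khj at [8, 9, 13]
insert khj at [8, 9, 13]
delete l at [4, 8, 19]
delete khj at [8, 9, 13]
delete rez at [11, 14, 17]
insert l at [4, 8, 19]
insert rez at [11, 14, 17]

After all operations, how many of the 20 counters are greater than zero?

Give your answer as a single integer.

Answer: 11

Derivation:
Step 1: insert u at [2, 15, 18] -> counters=[0,0,1,0,0,0,0,0,0,0,0,0,0,0,0,1,0,0,1,0]
Step 2: insert khj at [8, 9, 13] -> counters=[0,0,1,0,0,0,0,0,1,1,0,0,0,1,0,1,0,0,1,0]
Step 3: insert l at [4, 8, 19] -> counters=[0,0,1,0,1,0,0,0,2,1,0,0,0,1,0,1,0,0,1,1]
Step 4: insert rez at [11, 14, 17] -> counters=[0,0,1,0,1,0,0,0,2,1,0,1,0,1,1,1,0,1,1,1]
Step 5: insert k at [3, 8, 11] -> counters=[0,0,1,1,1,0,0,0,3,1,0,2,0,1,1,1,0,1,1,1]
Step 6: insert rez at [11, 14, 17] -> counters=[0,0,1,1,1,0,0,0,3,1,0,3,0,1,2,1,0,2,1,1]
Step 7: delete rez at [11, 14, 17] -> counters=[0,0,1,1,1,0,0,0,3,1,0,2,0,1,1,1,0,1,1,1]
Step 8: delete k at [3, 8, 11] -> counters=[0,0,1,0,1,0,0,0,2,1,0,1,0,1,1,1,0,1,1,1]
Step 9: delete khj at [8, 9, 13] -> counters=[0,0,1,0,1,0,0,0,1,0,0,1,0,0,1,1,0,1,1,1]
Step 10: insert k at [3, 8, 11] -> counters=[0,0,1,1,1,0,0,0,2,0,0,2,0,0,1,1,0,1,1,1]
Step 11: delete k at [3, 8, 11] -> counters=[0,0,1,0,1,0,0,0,1,0,0,1,0,0,1,1,0,1,1,1]
Step 12: insert u at [2, 15, 18] -> counters=[0,0,2,0,1,0,0,0,1,0,0,1,0,0,1,2,0,1,2,1]
Step 13: insert rez at [11, 14, 17] -> counters=[0,0,2,0,1,0,0,0,1,0,0,2,0,0,2,2,0,2,2,1]
Step 14: insert khj at [8, 9, 13] -> counters=[0,0,2,0,1,0,0,0,2,1,0,2,0,1,2,2,0,2,2,1]
Step 15: insert khj at [8, 9, 13] -> counters=[0,0,2,0,1,0,0,0,3,2,0,2,0,2,2,2,0,2,2,1]
Step 16: delete l at [4, 8, 19] -> counters=[0,0,2,0,0,0,0,0,2,2,0,2,0,2,2,2,0,2,2,0]
Step 17: delete khj at [8, 9, 13] -> counters=[0,0,2,0,0,0,0,0,1,1,0,2,0,1,2,2,0,2,2,0]
Step 18: delete rez at [11, 14, 17] -> counters=[0,0,2,0,0,0,0,0,1,1,0,1,0,1,1,2,0,1,2,0]
Step 19: insert l at [4, 8, 19] -> counters=[0,0,2,0,1,0,0,0,2,1,0,1,0,1,1,2,0,1,2,1]
Step 20: insert rez at [11, 14, 17] -> counters=[0,0,2,0,1,0,0,0,2,1,0,2,0,1,2,2,0,2,2,1]
Final counters=[0,0,2,0,1,0,0,0,2,1,0,2,0,1,2,2,0,2,2,1] -> 11 nonzero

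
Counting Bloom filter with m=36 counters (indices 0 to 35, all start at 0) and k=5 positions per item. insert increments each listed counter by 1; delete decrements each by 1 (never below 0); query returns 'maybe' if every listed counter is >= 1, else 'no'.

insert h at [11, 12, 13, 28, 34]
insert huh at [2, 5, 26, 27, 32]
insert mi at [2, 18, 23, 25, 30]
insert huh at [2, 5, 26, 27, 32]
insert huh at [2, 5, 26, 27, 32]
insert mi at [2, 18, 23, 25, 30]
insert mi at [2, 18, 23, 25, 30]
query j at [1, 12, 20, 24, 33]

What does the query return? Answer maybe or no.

Answer: no

Derivation:
Step 1: insert h at [11, 12, 13, 28, 34] -> counters=[0,0,0,0,0,0,0,0,0,0,0,1,1,1,0,0,0,0,0,0,0,0,0,0,0,0,0,0,1,0,0,0,0,0,1,0]
Step 2: insert huh at [2, 5, 26, 27, 32] -> counters=[0,0,1,0,0,1,0,0,0,0,0,1,1,1,0,0,0,0,0,0,0,0,0,0,0,0,1,1,1,0,0,0,1,0,1,0]
Step 3: insert mi at [2, 18, 23, 25, 30] -> counters=[0,0,2,0,0,1,0,0,0,0,0,1,1,1,0,0,0,0,1,0,0,0,0,1,0,1,1,1,1,0,1,0,1,0,1,0]
Step 4: insert huh at [2, 5, 26, 27, 32] -> counters=[0,0,3,0,0,2,0,0,0,0,0,1,1,1,0,0,0,0,1,0,0,0,0,1,0,1,2,2,1,0,1,0,2,0,1,0]
Step 5: insert huh at [2, 5, 26, 27, 32] -> counters=[0,0,4,0,0,3,0,0,0,0,0,1,1,1,0,0,0,0,1,0,0,0,0,1,0,1,3,3,1,0,1,0,3,0,1,0]
Step 6: insert mi at [2, 18, 23, 25, 30] -> counters=[0,0,5,0,0,3,0,0,0,0,0,1,1,1,0,0,0,0,2,0,0,0,0,2,0,2,3,3,1,0,2,0,3,0,1,0]
Step 7: insert mi at [2, 18, 23, 25, 30] -> counters=[0,0,6,0,0,3,0,0,0,0,0,1,1,1,0,0,0,0,3,0,0,0,0,3,0,3,3,3,1,0,3,0,3,0,1,0]
Query j: check counters[1]=0 counters[12]=1 counters[20]=0 counters[24]=0 counters[33]=0 -> no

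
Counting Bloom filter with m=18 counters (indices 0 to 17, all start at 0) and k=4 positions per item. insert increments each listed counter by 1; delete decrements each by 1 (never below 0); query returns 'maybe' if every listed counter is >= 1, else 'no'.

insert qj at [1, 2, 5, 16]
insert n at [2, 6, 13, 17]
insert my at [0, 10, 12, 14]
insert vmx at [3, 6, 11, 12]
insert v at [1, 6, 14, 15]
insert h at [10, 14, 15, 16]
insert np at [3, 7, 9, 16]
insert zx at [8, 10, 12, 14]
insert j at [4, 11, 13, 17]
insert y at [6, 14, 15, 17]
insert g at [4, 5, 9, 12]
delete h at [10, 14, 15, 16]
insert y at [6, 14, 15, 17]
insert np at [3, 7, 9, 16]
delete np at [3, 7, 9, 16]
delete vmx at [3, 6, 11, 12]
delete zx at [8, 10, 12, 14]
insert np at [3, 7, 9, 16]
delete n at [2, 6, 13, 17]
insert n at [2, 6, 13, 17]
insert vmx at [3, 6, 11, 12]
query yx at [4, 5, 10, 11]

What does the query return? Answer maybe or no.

Answer: maybe

Derivation:
Step 1: insert qj at [1, 2, 5, 16] -> counters=[0,1,1,0,0,1,0,0,0,0,0,0,0,0,0,0,1,0]
Step 2: insert n at [2, 6, 13, 17] -> counters=[0,1,2,0,0,1,1,0,0,0,0,0,0,1,0,0,1,1]
Step 3: insert my at [0, 10, 12, 14] -> counters=[1,1,2,0,0,1,1,0,0,0,1,0,1,1,1,0,1,1]
Step 4: insert vmx at [3, 6, 11, 12] -> counters=[1,1,2,1,0,1,2,0,0,0,1,1,2,1,1,0,1,1]
Step 5: insert v at [1, 6, 14, 15] -> counters=[1,2,2,1,0,1,3,0,0,0,1,1,2,1,2,1,1,1]
Step 6: insert h at [10, 14, 15, 16] -> counters=[1,2,2,1,0,1,3,0,0,0,2,1,2,1,3,2,2,1]
Step 7: insert np at [3, 7, 9, 16] -> counters=[1,2,2,2,0,1,3,1,0,1,2,1,2,1,3,2,3,1]
Step 8: insert zx at [8, 10, 12, 14] -> counters=[1,2,2,2,0,1,3,1,1,1,3,1,3,1,4,2,3,1]
Step 9: insert j at [4, 11, 13, 17] -> counters=[1,2,2,2,1,1,3,1,1,1,3,2,3,2,4,2,3,2]
Step 10: insert y at [6, 14, 15, 17] -> counters=[1,2,2,2,1,1,4,1,1,1,3,2,3,2,5,3,3,3]
Step 11: insert g at [4, 5, 9, 12] -> counters=[1,2,2,2,2,2,4,1,1,2,3,2,4,2,5,3,3,3]
Step 12: delete h at [10, 14, 15, 16] -> counters=[1,2,2,2,2,2,4,1,1,2,2,2,4,2,4,2,2,3]
Step 13: insert y at [6, 14, 15, 17] -> counters=[1,2,2,2,2,2,5,1,1,2,2,2,4,2,5,3,2,4]
Step 14: insert np at [3, 7, 9, 16] -> counters=[1,2,2,3,2,2,5,2,1,3,2,2,4,2,5,3,3,4]
Step 15: delete np at [3, 7, 9, 16] -> counters=[1,2,2,2,2,2,5,1,1,2,2,2,4,2,5,3,2,4]
Step 16: delete vmx at [3, 6, 11, 12] -> counters=[1,2,2,1,2,2,4,1,1,2,2,1,3,2,5,3,2,4]
Step 17: delete zx at [8, 10, 12, 14] -> counters=[1,2,2,1,2,2,4,1,0,2,1,1,2,2,4,3,2,4]
Step 18: insert np at [3, 7, 9, 16] -> counters=[1,2,2,2,2,2,4,2,0,3,1,1,2,2,4,3,3,4]
Step 19: delete n at [2, 6, 13, 17] -> counters=[1,2,1,2,2,2,3,2,0,3,1,1,2,1,4,3,3,3]
Step 20: insert n at [2, 6, 13, 17] -> counters=[1,2,2,2,2,2,4,2,0,3,1,1,2,2,4,3,3,4]
Step 21: insert vmx at [3, 6, 11, 12] -> counters=[1,2,2,3,2,2,5,2,0,3,1,2,3,2,4,3,3,4]
Query yx: check counters[4]=2 counters[5]=2 counters[10]=1 counters[11]=2 -> maybe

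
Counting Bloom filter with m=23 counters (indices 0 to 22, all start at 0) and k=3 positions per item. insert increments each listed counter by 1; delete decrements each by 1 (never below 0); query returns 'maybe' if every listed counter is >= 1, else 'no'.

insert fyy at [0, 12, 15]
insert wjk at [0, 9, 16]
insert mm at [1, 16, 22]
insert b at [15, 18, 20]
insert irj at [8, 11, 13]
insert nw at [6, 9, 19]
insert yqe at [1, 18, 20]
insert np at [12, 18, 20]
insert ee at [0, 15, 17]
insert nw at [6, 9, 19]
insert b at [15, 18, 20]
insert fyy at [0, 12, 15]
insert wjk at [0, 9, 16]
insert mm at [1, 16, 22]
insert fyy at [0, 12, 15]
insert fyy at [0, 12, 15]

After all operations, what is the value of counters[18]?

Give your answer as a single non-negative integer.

Step 1: insert fyy at [0, 12, 15] -> counters=[1,0,0,0,0,0,0,0,0,0,0,0,1,0,0,1,0,0,0,0,0,0,0]
Step 2: insert wjk at [0, 9, 16] -> counters=[2,0,0,0,0,0,0,0,0,1,0,0,1,0,0,1,1,0,0,0,0,0,0]
Step 3: insert mm at [1, 16, 22] -> counters=[2,1,0,0,0,0,0,0,0,1,0,0,1,0,0,1,2,0,0,0,0,0,1]
Step 4: insert b at [15, 18, 20] -> counters=[2,1,0,0,0,0,0,0,0,1,0,0,1,0,0,2,2,0,1,0,1,0,1]
Step 5: insert irj at [8, 11, 13] -> counters=[2,1,0,0,0,0,0,0,1,1,0,1,1,1,0,2,2,0,1,0,1,0,1]
Step 6: insert nw at [6, 9, 19] -> counters=[2,1,0,0,0,0,1,0,1,2,0,1,1,1,0,2,2,0,1,1,1,0,1]
Step 7: insert yqe at [1, 18, 20] -> counters=[2,2,0,0,0,0,1,0,1,2,0,1,1,1,0,2,2,0,2,1,2,0,1]
Step 8: insert np at [12, 18, 20] -> counters=[2,2,0,0,0,0,1,0,1,2,0,1,2,1,0,2,2,0,3,1,3,0,1]
Step 9: insert ee at [0, 15, 17] -> counters=[3,2,0,0,0,0,1,0,1,2,0,1,2,1,0,3,2,1,3,1,3,0,1]
Step 10: insert nw at [6, 9, 19] -> counters=[3,2,0,0,0,0,2,0,1,3,0,1,2,1,0,3,2,1,3,2,3,0,1]
Step 11: insert b at [15, 18, 20] -> counters=[3,2,0,0,0,0,2,0,1,3,0,1,2,1,0,4,2,1,4,2,4,0,1]
Step 12: insert fyy at [0, 12, 15] -> counters=[4,2,0,0,0,0,2,0,1,3,0,1,3,1,0,5,2,1,4,2,4,0,1]
Step 13: insert wjk at [0, 9, 16] -> counters=[5,2,0,0,0,0,2,0,1,4,0,1,3,1,0,5,3,1,4,2,4,0,1]
Step 14: insert mm at [1, 16, 22] -> counters=[5,3,0,0,0,0,2,0,1,4,0,1,3,1,0,5,4,1,4,2,4,0,2]
Step 15: insert fyy at [0, 12, 15] -> counters=[6,3,0,0,0,0,2,0,1,4,0,1,4,1,0,6,4,1,4,2,4,0,2]
Step 16: insert fyy at [0, 12, 15] -> counters=[7,3,0,0,0,0,2,0,1,4,0,1,5,1,0,7,4,1,4,2,4,0,2]
Final counters=[7,3,0,0,0,0,2,0,1,4,0,1,5,1,0,7,4,1,4,2,4,0,2] -> counters[18]=4

Answer: 4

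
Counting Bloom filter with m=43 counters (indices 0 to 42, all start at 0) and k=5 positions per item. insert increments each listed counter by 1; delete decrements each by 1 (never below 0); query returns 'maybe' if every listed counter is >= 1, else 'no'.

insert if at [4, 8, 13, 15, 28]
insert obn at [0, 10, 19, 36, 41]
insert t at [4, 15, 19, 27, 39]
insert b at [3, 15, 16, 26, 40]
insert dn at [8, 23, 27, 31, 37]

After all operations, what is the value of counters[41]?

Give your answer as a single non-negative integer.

Answer: 1

Derivation:
Step 1: insert if at [4, 8, 13, 15, 28] -> counters=[0,0,0,0,1,0,0,0,1,0,0,0,0,1,0,1,0,0,0,0,0,0,0,0,0,0,0,0,1,0,0,0,0,0,0,0,0,0,0,0,0,0,0]
Step 2: insert obn at [0, 10, 19, 36, 41] -> counters=[1,0,0,0,1,0,0,0,1,0,1,0,0,1,0,1,0,0,0,1,0,0,0,0,0,0,0,0,1,0,0,0,0,0,0,0,1,0,0,0,0,1,0]
Step 3: insert t at [4, 15, 19, 27, 39] -> counters=[1,0,0,0,2,0,0,0,1,0,1,0,0,1,0,2,0,0,0,2,0,0,0,0,0,0,0,1,1,0,0,0,0,0,0,0,1,0,0,1,0,1,0]
Step 4: insert b at [3, 15, 16, 26, 40] -> counters=[1,0,0,1,2,0,0,0,1,0,1,0,0,1,0,3,1,0,0,2,0,0,0,0,0,0,1,1,1,0,0,0,0,0,0,0,1,0,0,1,1,1,0]
Step 5: insert dn at [8, 23, 27, 31, 37] -> counters=[1,0,0,1,2,0,0,0,2,0,1,0,0,1,0,3,1,0,0,2,0,0,0,1,0,0,1,2,1,0,0,1,0,0,0,0,1,1,0,1,1,1,0]
Final counters=[1,0,0,1,2,0,0,0,2,0,1,0,0,1,0,3,1,0,0,2,0,0,0,1,0,0,1,2,1,0,0,1,0,0,0,0,1,1,0,1,1,1,0] -> counters[41]=1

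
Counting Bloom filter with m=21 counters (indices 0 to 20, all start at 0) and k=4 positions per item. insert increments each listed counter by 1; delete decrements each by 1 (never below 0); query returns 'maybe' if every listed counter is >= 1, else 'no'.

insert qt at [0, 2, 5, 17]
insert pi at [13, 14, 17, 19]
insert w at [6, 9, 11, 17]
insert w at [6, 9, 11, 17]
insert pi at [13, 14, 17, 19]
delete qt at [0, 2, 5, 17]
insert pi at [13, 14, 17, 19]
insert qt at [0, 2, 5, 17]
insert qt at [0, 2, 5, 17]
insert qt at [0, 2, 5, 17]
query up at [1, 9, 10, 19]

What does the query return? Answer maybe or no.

Step 1: insert qt at [0, 2, 5, 17] -> counters=[1,0,1,0,0,1,0,0,0,0,0,0,0,0,0,0,0,1,0,0,0]
Step 2: insert pi at [13, 14, 17, 19] -> counters=[1,0,1,0,0,1,0,0,0,0,0,0,0,1,1,0,0,2,0,1,0]
Step 3: insert w at [6, 9, 11, 17] -> counters=[1,0,1,0,0,1,1,0,0,1,0,1,0,1,1,0,0,3,0,1,0]
Step 4: insert w at [6, 9, 11, 17] -> counters=[1,0,1,0,0,1,2,0,0,2,0,2,0,1,1,0,0,4,0,1,0]
Step 5: insert pi at [13, 14, 17, 19] -> counters=[1,0,1,0,0,1,2,0,0,2,0,2,0,2,2,0,0,5,0,2,0]
Step 6: delete qt at [0, 2, 5, 17] -> counters=[0,0,0,0,0,0,2,0,0,2,0,2,0,2,2,0,0,4,0,2,0]
Step 7: insert pi at [13, 14, 17, 19] -> counters=[0,0,0,0,0,0,2,0,0,2,0,2,0,3,3,0,0,5,0,3,0]
Step 8: insert qt at [0, 2, 5, 17] -> counters=[1,0,1,0,0,1,2,0,0,2,0,2,0,3,3,0,0,6,0,3,0]
Step 9: insert qt at [0, 2, 5, 17] -> counters=[2,0,2,0,0,2,2,0,0,2,0,2,0,3,3,0,0,7,0,3,0]
Step 10: insert qt at [0, 2, 5, 17] -> counters=[3,0,3,0,0,3,2,0,0,2,0,2,0,3,3,0,0,8,0,3,0]
Query up: check counters[1]=0 counters[9]=2 counters[10]=0 counters[19]=3 -> no

Answer: no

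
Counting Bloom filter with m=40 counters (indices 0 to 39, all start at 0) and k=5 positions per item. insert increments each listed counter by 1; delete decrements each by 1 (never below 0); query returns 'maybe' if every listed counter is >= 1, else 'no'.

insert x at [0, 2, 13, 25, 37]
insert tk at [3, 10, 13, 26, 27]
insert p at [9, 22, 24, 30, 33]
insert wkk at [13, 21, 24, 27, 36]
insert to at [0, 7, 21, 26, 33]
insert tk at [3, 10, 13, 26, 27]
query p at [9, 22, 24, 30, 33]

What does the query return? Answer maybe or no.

Step 1: insert x at [0, 2, 13, 25, 37] -> counters=[1,0,1,0,0,0,0,0,0,0,0,0,0,1,0,0,0,0,0,0,0,0,0,0,0,1,0,0,0,0,0,0,0,0,0,0,0,1,0,0]
Step 2: insert tk at [3, 10, 13, 26, 27] -> counters=[1,0,1,1,0,0,0,0,0,0,1,0,0,2,0,0,0,0,0,0,0,0,0,0,0,1,1,1,0,0,0,0,0,0,0,0,0,1,0,0]
Step 3: insert p at [9, 22, 24, 30, 33] -> counters=[1,0,1,1,0,0,0,0,0,1,1,0,0,2,0,0,0,0,0,0,0,0,1,0,1,1,1,1,0,0,1,0,0,1,0,0,0,1,0,0]
Step 4: insert wkk at [13, 21, 24, 27, 36] -> counters=[1,0,1,1,0,0,0,0,0,1,1,0,0,3,0,0,0,0,0,0,0,1,1,0,2,1,1,2,0,0,1,0,0,1,0,0,1,1,0,0]
Step 5: insert to at [0, 7, 21, 26, 33] -> counters=[2,0,1,1,0,0,0,1,0,1,1,0,0,3,0,0,0,0,0,0,0,2,1,0,2,1,2,2,0,0,1,0,0,2,0,0,1,1,0,0]
Step 6: insert tk at [3, 10, 13, 26, 27] -> counters=[2,0,1,2,0,0,0,1,0,1,2,0,0,4,0,0,0,0,0,0,0,2,1,0,2,1,3,3,0,0,1,0,0,2,0,0,1,1,0,0]
Query p: check counters[9]=1 counters[22]=1 counters[24]=2 counters[30]=1 counters[33]=2 -> maybe

Answer: maybe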